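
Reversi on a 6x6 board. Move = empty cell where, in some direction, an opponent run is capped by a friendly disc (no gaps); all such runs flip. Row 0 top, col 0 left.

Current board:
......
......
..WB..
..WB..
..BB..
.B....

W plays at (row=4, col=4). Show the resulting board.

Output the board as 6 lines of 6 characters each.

Place W at (4,4); scan 8 dirs for brackets.
Dir NW: opp run (3,3) capped by W -> flip
Dir N: first cell '.' (not opp) -> no flip
Dir NE: first cell '.' (not opp) -> no flip
Dir W: opp run (4,3) (4,2), next='.' -> no flip
Dir E: first cell '.' (not opp) -> no flip
Dir SW: first cell '.' (not opp) -> no flip
Dir S: first cell '.' (not opp) -> no flip
Dir SE: first cell '.' (not opp) -> no flip
All flips: (3,3)

Answer: ......
......
..WB..
..WW..
..BBW.
.B....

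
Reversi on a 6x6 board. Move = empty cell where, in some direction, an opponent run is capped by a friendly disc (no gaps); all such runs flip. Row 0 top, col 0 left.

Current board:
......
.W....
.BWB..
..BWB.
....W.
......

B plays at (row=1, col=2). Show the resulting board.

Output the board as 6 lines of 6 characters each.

Place B at (1,2); scan 8 dirs for brackets.
Dir NW: first cell '.' (not opp) -> no flip
Dir N: first cell '.' (not opp) -> no flip
Dir NE: first cell '.' (not opp) -> no flip
Dir W: opp run (1,1), next='.' -> no flip
Dir E: first cell '.' (not opp) -> no flip
Dir SW: first cell 'B' (not opp) -> no flip
Dir S: opp run (2,2) capped by B -> flip
Dir SE: first cell 'B' (not opp) -> no flip
All flips: (2,2)

Answer: ......
.WB...
.BBB..
..BWB.
....W.
......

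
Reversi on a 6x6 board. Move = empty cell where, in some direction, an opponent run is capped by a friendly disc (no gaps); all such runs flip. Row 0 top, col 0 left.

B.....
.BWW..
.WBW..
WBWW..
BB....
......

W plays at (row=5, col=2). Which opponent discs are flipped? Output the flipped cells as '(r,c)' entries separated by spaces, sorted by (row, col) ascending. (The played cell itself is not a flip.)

Dir NW: opp run (4,1) capped by W -> flip
Dir N: first cell '.' (not opp) -> no flip
Dir NE: first cell '.' (not opp) -> no flip
Dir W: first cell '.' (not opp) -> no flip
Dir E: first cell '.' (not opp) -> no flip
Dir SW: edge -> no flip
Dir S: edge -> no flip
Dir SE: edge -> no flip

Answer: (4,1)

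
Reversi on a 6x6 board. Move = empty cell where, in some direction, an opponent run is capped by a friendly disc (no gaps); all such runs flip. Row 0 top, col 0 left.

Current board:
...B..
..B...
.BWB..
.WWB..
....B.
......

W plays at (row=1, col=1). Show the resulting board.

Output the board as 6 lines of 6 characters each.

Place W at (1,1); scan 8 dirs for brackets.
Dir NW: first cell '.' (not opp) -> no flip
Dir N: first cell '.' (not opp) -> no flip
Dir NE: first cell '.' (not opp) -> no flip
Dir W: first cell '.' (not opp) -> no flip
Dir E: opp run (1,2), next='.' -> no flip
Dir SW: first cell '.' (not opp) -> no flip
Dir S: opp run (2,1) capped by W -> flip
Dir SE: first cell 'W' (not opp) -> no flip
All flips: (2,1)

Answer: ...B..
.WB...
.WWB..
.WWB..
....B.
......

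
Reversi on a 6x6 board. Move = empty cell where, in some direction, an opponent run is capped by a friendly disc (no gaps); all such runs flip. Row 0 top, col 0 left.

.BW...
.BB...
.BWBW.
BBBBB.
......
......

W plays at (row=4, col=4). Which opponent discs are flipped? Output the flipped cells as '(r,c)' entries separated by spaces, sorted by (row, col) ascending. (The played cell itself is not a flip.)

Dir NW: opp run (3,3) capped by W -> flip
Dir N: opp run (3,4) capped by W -> flip
Dir NE: first cell '.' (not opp) -> no flip
Dir W: first cell '.' (not opp) -> no flip
Dir E: first cell '.' (not opp) -> no flip
Dir SW: first cell '.' (not opp) -> no flip
Dir S: first cell '.' (not opp) -> no flip
Dir SE: first cell '.' (not opp) -> no flip

Answer: (3,3) (3,4)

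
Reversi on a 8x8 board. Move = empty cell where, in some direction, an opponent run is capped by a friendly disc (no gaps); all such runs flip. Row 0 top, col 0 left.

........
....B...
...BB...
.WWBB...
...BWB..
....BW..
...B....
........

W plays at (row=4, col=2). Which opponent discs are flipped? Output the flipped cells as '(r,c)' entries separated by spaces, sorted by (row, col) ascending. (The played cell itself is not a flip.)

Dir NW: first cell 'W' (not opp) -> no flip
Dir N: first cell 'W' (not opp) -> no flip
Dir NE: opp run (3,3) (2,4), next='.' -> no flip
Dir W: first cell '.' (not opp) -> no flip
Dir E: opp run (4,3) capped by W -> flip
Dir SW: first cell '.' (not opp) -> no flip
Dir S: first cell '.' (not opp) -> no flip
Dir SE: first cell '.' (not opp) -> no flip

Answer: (4,3)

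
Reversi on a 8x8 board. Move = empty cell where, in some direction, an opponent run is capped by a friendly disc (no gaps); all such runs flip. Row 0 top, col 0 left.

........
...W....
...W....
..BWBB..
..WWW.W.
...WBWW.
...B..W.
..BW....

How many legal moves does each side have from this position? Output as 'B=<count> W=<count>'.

-- B to move --
(0,2): no bracket -> illegal
(0,3): flips 5 -> legal
(0,4): no bracket -> illegal
(1,2): flips 1 -> legal
(1,4): flips 1 -> legal
(2,2): no bracket -> illegal
(2,4): no bracket -> illegal
(3,1): no bracket -> illegal
(3,6): no bracket -> illegal
(3,7): no bracket -> illegal
(4,1): no bracket -> illegal
(4,5): no bracket -> illegal
(4,7): no bracket -> illegal
(5,1): no bracket -> illegal
(5,2): flips 3 -> legal
(5,7): flips 3 -> legal
(6,2): flips 2 -> legal
(6,4): no bracket -> illegal
(6,5): no bracket -> illegal
(6,7): no bracket -> illegal
(7,4): flips 1 -> legal
(7,5): no bracket -> illegal
(7,6): no bracket -> illegal
(7,7): no bracket -> illegal
B mobility = 7
-- W to move --
(2,1): flips 1 -> legal
(2,2): flips 1 -> legal
(2,4): flips 2 -> legal
(2,5): flips 1 -> legal
(2,6): flips 1 -> legal
(3,1): flips 1 -> legal
(3,6): flips 2 -> legal
(4,1): flips 1 -> legal
(4,5): flips 1 -> legal
(5,2): no bracket -> illegal
(6,1): no bracket -> illegal
(6,2): no bracket -> illegal
(6,4): flips 1 -> legal
(6,5): flips 1 -> legal
(7,1): flips 1 -> legal
(7,4): no bracket -> illegal
W mobility = 12

Answer: B=7 W=12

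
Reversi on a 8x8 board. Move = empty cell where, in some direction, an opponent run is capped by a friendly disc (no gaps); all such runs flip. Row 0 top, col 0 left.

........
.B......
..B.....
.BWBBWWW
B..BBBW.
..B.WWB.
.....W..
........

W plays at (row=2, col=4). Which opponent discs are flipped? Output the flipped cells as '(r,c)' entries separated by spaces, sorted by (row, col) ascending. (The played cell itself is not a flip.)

Dir NW: first cell '.' (not opp) -> no flip
Dir N: first cell '.' (not opp) -> no flip
Dir NE: first cell '.' (not opp) -> no flip
Dir W: first cell '.' (not opp) -> no flip
Dir E: first cell '.' (not opp) -> no flip
Dir SW: opp run (3,3), next='.' -> no flip
Dir S: opp run (3,4) (4,4) capped by W -> flip
Dir SE: first cell 'W' (not opp) -> no flip

Answer: (3,4) (4,4)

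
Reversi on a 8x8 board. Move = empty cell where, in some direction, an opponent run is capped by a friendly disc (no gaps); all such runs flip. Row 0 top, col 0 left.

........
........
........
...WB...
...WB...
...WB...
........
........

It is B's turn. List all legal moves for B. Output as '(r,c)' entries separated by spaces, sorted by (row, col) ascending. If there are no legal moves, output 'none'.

(2,2): flips 1 -> legal
(2,3): no bracket -> illegal
(2,4): no bracket -> illegal
(3,2): flips 2 -> legal
(4,2): flips 1 -> legal
(5,2): flips 2 -> legal
(6,2): flips 1 -> legal
(6,3): no bracket -> illegal
(6,4): no bracket -> illegal

Answer: (2,2) (3,2) (4,2) (5,2) (6,2)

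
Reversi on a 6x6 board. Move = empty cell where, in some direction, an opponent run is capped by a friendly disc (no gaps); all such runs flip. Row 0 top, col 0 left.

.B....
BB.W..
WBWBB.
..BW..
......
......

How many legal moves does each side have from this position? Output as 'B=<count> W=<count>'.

Answer: B=8 W=7

Derivation:
-- B to move --
(0,2): flips 1 -> legal
(0,3): flips 1 -> legal
(0,4): no bracket -> illegal
(1,2): flips 1 -> legal
(1,4): no bracket -> illegal
(3,0): flips 1 -> legal
(3,1): no bracket -> illegal
(3,4): flips 1 -> legal
(4,2): flips 1 -> legal
(4,3): flips 1 -> legal
(4,4): flips 2 -> legal
B mobility = 8
-- W to move --
(0,0): flips 2 -> legal
(0,2): flips 1 -> legal
(1,2): no bracket -> illegal
(1,4): no bracket -> illegal
(1,5): flips 1 -> legal
(2,5): flips 2 -> legal
(3,0): no bracket -> illegal
(3,1): flips 1 -> legal
(3,4): no bracket -> illegal
(3,5): flips 1 -> legal
(4,1): no bracket -> illegal
(4,2): flips 1 -> legal
(4,3): no bracket -> illegal
W mobility = 7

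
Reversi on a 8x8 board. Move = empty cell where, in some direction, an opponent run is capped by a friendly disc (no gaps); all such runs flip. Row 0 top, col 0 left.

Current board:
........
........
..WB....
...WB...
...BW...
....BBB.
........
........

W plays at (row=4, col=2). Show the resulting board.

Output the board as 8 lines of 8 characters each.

Place W at (4,2); scan 8 dirs for brackets.
Dir NW: first cell '.' (not opp) -> no flip
Dir N: first cell '.' (not opp) -> no flip
Dir NE: first cell 'W' (not opp) -> no flip
Dir W: first cell '.' (not opp) -> no flip
Dir E: opp run (4,3) capped by W -> flip
Dir SW: first cell '.' (not opp) -> no flip
Dir S: first cell '.' (not opp) -> no flip
Dir SE: first cell '.' (not opp) -> no flip
All flips: (4,3)

Answer: ........
........
..WB....
...WB...
..WWW...
....BBB.
........
........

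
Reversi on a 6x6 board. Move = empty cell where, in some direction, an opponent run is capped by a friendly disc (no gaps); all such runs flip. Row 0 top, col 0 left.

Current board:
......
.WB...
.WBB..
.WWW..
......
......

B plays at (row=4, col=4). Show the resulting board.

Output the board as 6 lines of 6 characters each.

Answer: ......
.WB...
.WBB..
.WWB..
....B.
......

Derivation:
Place B at (4,4); scan 8 dirs for brackets.
Dir NW: opp run (3,3) capped by B -> flip
Dir N: first cell '.' (not opp) -> no flip
Dir NE: first cell '.' (not opp) -> no flip
Dir W: first cell '.' (not opp) -> no flip
Dir E: first cell '.' (not opp) -> no flip
Dir SW: first cell '.' (not opp) -> no flip
Dir S: first cell '.' (not opp) -> no flip
Dir SE: first cell '.' (not opp) -> no flip
All flips: (3,3)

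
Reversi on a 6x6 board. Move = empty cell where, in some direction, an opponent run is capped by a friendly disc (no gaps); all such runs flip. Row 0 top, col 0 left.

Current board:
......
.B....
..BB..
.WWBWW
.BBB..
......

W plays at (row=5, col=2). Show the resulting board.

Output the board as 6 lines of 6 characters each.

Place W at (5,2); scan 8 dirs for brackets.
Dir NW: opp run (4,1), next='.' -> no flip
Dir N: opp run (4,2) capped by W -> flip
Dir NE: opp run (4,3) capped by W -> flip
Dir W: first cell '.' (not opp) -> no flip
Dir E: first cell '.' (not opp) -> no flip
Dir SW: edge -> no flip
Dir S: edge -> no flip
Dir SE: edge -> no flip
All flips: (4,2) (4,3)

Answer: ......
.B....
..BB..
.WWBWW
.BWW..
..W...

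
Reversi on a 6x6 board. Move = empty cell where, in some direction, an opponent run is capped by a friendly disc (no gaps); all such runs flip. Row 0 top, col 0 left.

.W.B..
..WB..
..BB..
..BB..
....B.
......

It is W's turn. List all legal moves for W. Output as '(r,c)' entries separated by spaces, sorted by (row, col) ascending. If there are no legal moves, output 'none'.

Answer: (1,4) (3,4) (4,2)

Derivation:
(0,2): no bracket -> illegal
(0,4): no bracket -> illegal
(1,1): no bracket -> illegal
(1,4): flips 1 -> legal
(2,1): no bracket -> illegal
(2,4): no bracket -> illegal
(3,1): no bracket -> illegal
(3,4): flips 1 -> legal
(3,5): no bracket -> illegal
(4,1): no bracket -> illegal
(4,2): flips 2 -> legal
(4,3): no bracket -> illegal
(4,5): no bracket -> illegal
(5,3): no bracket -> illegal
(5,4): no bracket -> illegal
(5,5): no bracket -> illegal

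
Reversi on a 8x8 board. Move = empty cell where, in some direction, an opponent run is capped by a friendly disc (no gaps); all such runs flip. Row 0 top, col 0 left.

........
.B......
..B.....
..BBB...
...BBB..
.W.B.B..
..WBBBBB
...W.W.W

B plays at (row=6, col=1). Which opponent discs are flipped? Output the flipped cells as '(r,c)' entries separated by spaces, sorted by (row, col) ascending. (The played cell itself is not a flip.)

Answer: (6,2)

Derivation:
Dir NW: first cell '.' (not opp) -> no flip
Dir N: opp run (5,1), next='.' -> no flip
Dir NE: first cell '.' (not opp) -> no flip
Dir W: first cell '.' (not opp) -> no flip
Dir E: opp run (6,2) capped by B -> flip
Dir SW: first cell '.' (not opp) -> no flip
Dir S: first cell '.' (not opp) -> no flip
Dir SE: first cell '.' (not opp) -> no flip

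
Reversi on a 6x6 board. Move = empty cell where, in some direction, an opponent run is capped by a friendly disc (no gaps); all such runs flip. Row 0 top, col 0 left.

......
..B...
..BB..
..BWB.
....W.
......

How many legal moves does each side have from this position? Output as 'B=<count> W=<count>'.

Answer: B=3 W=5

Derivation:
-- B to move --
(2,4): no bracket -> illegal
(3,5): no bracket -> illegal
(4,2): no bracket -> illegal
(4,3): flips 1 -> legal
(4,5): no bracket -> illegal
(5,3): no bracket -> illegal
(5,4): flips 1 -> legal
(5,5): flips 2 -> legal
B mobility = 3
-- W to move --
(0,1): no bracket -> illegal
(0,2): no bracket -> illegal
(0,3): no bracket -> illegal
(1,1): flips 1 -> legal
(1,3): flips 1 -> legal
(1,4): no bracket -> illegal
(2,1): no bracket -> illegal
(2,4): flips 1 -> legal
(2,5): no bracket -> illegal
(3,1): flips 1 -> legal
(3,5): flips 1 -> legal
(4,1): no bracket -> illegal
(4,2): no bracket -> illegal
(4,3): no bracket -> illegal
(4,5): no bracket -> illegal
W mobility = 5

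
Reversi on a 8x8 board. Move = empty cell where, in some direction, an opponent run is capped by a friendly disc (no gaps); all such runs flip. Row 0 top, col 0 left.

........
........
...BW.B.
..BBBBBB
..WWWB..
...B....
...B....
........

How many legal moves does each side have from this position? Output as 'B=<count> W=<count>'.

Answer: B=10 W=9

Derivation:
-- B to move --
(1,3): flips 1 -> legal
(1,4): flips 1 -> legal
(1,5): flips 1 -> legal
(2,5): flips 1 -> legal
(3,1): flips 1 -> legal
(4,1): flips 3 -> legal
(5,1): flips 1 -> legal
(5,2): flips 2 -> legal
(5,4): flips 2 -> legal
(5,5): flips 1 -> legal
B mobility = 10
-- W to move --
(1,2): no bracket -> illegal
(1,3): flips 2 -> legal
(1,4): no bracket -> illegal
(1,5): no bracket -> illegal
(1,6): no bracket -> illegal
(1,7): flips 2 -> legal
(2,1): flips 1 -> legal
(2,2): flips 3 -> legal
(2,5): flips 1 -> legal
(2,7): no bracket -> illegal
(3,1): no bracket -> illegal
(4,1): no bracket -> illegal
(4,6): flips 2 -> legal
(4,7): no bracket -> illegal
(5,2): no bracket -> illegal
(5,4): no bracket -> illegal
(5,5): no bracket -> illegal
(5,6): no bracket -> illegal
(6,2): flips 1 -> legal
(6,4): flips 1 -> legal
(7,2): no bracket -> illegal
(7,3): flips 2 -> legal
(7,4): no bracket -> illegal
W mobility = 9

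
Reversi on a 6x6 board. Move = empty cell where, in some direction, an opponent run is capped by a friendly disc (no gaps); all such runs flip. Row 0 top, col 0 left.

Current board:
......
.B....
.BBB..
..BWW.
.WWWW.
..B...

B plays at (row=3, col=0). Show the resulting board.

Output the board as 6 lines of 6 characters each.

Answer: ......
.B....
.BBB..
B.BWW.
.BWWW.
..B...

Derivation:
Place B at (3,0); scan 8 dirs for brackets.
Dir NW: edge -> no flip
Dir N: first cell '.' (not opp) -> no flip
Dir NE: first cell 'B' (not opp) -> no flip
Dir W: edge -> no flip
Dir E: first cell '.' (not opp) -> no flip
Dir SW: edge -> no flip
Dir S: first cell '.' (not opp) -> no flip
Dir SE: opp run (4,1) capped by B -> flip
All flips: (4,1)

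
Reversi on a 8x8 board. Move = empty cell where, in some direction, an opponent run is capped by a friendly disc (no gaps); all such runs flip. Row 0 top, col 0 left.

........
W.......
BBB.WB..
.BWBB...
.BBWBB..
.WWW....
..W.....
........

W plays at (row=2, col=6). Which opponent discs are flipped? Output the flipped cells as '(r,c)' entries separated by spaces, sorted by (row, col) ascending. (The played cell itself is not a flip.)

Dir NW: first cell '.' (not opp) -> no flip
Dir N: first cell '.' (not opp) -> no flip
Dir NE: first cell '.' (not opp) -> no flip
Dir W: opp run (2,5) capped by W -> flip
Dir E: first cell '.' (not opp) -> no flip
Dir SW: first cell '.' (not opp) -> no flip
Dir S: first cell '.' (not opp) -> no flip
Dir SE: first cell '.' (not opp) -> no flip

Answer: (2,5)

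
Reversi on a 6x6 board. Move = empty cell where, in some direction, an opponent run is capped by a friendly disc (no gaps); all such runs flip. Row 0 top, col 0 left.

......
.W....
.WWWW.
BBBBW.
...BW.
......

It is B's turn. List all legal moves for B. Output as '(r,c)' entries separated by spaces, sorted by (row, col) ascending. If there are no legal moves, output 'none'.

(0,0): flips 2 -> legal
(0,1): flips 2 -> legal
(0,2): no bracket -> illegal
(1,0): flips 1 -> legal
(1,2): flips 2 -> legal
(1,3): flips 2 -> legal
(1,4): flips 1 -> legal
(1,5): flips 1 -> legal
(2,0): no bracket -> illegal
(2,5): flips 1 -> legal
(3,5): flips 1 -> legal
(4,5): flips 1 -> legal
(5,3): no bracket -> illegal
(5,4): no bracket -> illegal
(5,5): flips 1 -> legal

Answer: (0,0) (0,1) (1,0) (1,2) (1,3) (1,4) (1,5) (2,5) (3,5) (4,5) (5,5)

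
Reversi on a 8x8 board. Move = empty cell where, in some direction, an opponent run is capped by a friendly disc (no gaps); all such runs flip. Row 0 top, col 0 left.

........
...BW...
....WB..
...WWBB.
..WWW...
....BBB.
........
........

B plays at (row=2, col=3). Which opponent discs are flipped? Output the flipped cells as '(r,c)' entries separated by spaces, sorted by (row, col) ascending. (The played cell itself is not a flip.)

Answer: (2,4)

Derivation:
Dir NW: first cell '.' (not opp) -> no flip
Dir N: first cell 'B' (not opp) -> no flip
Dir NE: opp run (1,4), next='.' -> no flip
Dir W: first cell '.' (not opp) -> no flip
Dir E: opp run (2,4) capped by B -> flip
Dir SW: first cell '.' (not opp) -> no flip
Dir S: opp run (3,3) (4,3), next='.' -> no flip
Dir SE: opp run (3,4), next='.' -> no flip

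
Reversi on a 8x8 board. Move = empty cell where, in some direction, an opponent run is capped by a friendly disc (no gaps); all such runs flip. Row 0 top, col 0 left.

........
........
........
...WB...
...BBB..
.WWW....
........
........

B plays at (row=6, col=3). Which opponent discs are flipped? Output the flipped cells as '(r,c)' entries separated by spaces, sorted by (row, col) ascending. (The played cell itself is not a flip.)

Answer: (5,3)

Derivation:
Dir NW: opp run (5,2), next='.' -> no flip
Dir N: opp run (5,3) capped by B -> flip
Dir NE: first cell '.' (not opp) -> no flip
Dir W: first cell '.' (not opp) -> no flip
Dir E: first cell '.' (not opp) -> no flip
Dir SW: first cell '.' (not opp) -> no flip
Dir S: first cell '.' (not opp) -> no flip
Dir SE: first cell '.' (not opp) -> no flip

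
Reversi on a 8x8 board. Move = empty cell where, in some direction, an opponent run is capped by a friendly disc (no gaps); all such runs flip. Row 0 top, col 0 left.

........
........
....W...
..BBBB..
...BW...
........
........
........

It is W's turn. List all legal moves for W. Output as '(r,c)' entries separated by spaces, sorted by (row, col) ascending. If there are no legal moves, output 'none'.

(2,1): no bracket -> illegal
(2,2): flips 1 -> legal
(2,3): no bracket -> illegal
(2,5): no bracket -> illegal
(2,6): flips 1 -> legal
(3,1): no bracket -> illegal
(3,6): no bracket -> illegal
(4,1): no bracket -> illegal
(4,2): flips 2 -> legal
(4,5): no bracket -> illegal
(4,6): flips 1 -> legal
(5,2): no bracket -> illegal
(5,3): no bracket -> illegal
(5,4): no bracket -> illegal

Answer: (2,2) (2,6) (4,2) (4,6)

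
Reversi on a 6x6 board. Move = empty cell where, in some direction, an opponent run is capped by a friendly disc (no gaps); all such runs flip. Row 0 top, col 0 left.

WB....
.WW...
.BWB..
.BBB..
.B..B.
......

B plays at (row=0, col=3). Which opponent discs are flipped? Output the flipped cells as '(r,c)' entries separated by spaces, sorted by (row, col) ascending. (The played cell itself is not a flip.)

Answer: (1,2)

Derivation:
Dir NW: edge -> no flip
Dir N: edge -> no flip
Dir NE: edge -> no flip
Dir W: first cell '.' (not opp) -> no flip
Dir E: first cell '.' (not opp) -> no flip
Dir SW: opp run (1,2) capped by B -> flip
Dir S: first cell '.' (not opp) -> no flip
Dir SE: first cell '.' (not opp) -> no flip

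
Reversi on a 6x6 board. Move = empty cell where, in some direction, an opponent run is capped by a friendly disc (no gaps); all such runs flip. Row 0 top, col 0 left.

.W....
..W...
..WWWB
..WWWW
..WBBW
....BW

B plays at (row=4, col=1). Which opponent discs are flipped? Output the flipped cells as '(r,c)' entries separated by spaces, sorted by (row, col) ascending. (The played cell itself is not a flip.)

Dir NW: first cell '.' (not opp) -> no flip
Dir N: first cell '.' (not opp) -> no flip
Dir NE: opp run (3,2) (2,3), next='.' -> no flip
Dir W: first cell '.' (not opp) -> no flip
Dir E: opp run (4,2) capped by B -> flip
Dir SW: first cell '.' (not opp) -> no flip
Dir S: first cell '.' (not opp) -> no flip
Dir SE: first cell '.' (not opp) -> no flip

Answer: (4,2)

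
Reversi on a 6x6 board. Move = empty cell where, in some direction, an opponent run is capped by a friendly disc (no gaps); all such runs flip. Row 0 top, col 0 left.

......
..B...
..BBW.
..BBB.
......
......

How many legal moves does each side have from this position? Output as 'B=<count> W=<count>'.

Answer: B=3 W=3

Derivation:
-- B to move --
(1,3): no bracket -> illegal
(1,4): flips 1 -> legal
(1,5): flips 1 -> legal
(2,5): flips 1 -> legal
(3,5): no bracket -> illegal
B mobility = 3
-- W to move --
(0,1): no bracket -> illegal
(0,2): no bracket -> illegal
(0,3): no bracket -> illegal
(1,1): no bracket -> illegal
(1,3): no bracket -> illegal
(1,4): no bracket -> illegal
(2,1): flips 2 -> legal
(2,5): no bracket -> illegal
(3,1): no bracket -> illegal
(3,5): no bracket -> illegal
(4,1): no bracket -> illegal
(4,2): flips 1 -> legal
(4,3): no bracket -> illegal
(4,4): flips 1 -> legal
(4,5): no bracket -> illegal
W mobility = 3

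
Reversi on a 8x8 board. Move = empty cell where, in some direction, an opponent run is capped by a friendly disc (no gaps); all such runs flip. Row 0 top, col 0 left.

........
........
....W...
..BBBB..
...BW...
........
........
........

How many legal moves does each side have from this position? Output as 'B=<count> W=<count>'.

Answer: B=7 W=4

Derivation:
-- B to move --
(1,3): flips 1 -> legal
(1,4): flips 1 -> legal
(1,5): flips 1 -> legal
(2,3): no bracket -> illegal
(2,5): no bracket -> illegal
(4,5): flips 1 -> legal
(5,3): flips 1 -> legal
(5,4): flips 1 -> legal
(5,5): flips 1 -> legal
B mobility = 7
-- W to move --
(2,1): no bracket -> illegal
(2,2): flips 1 -> legal
(2,3): no bracket -> illegal
(2,5): no bracket -> illegal
(2,6): flips 1 -> legal
(3,1): no bracket -> illegal
(3,6): no bracket -> illegal
(4,1): no bracket -> illegal
(4,2): flips 2 -> legal
(4,5): no bracket -> illegal
(4,6): flips 1 -> legal
(5,2): no bracket -> illegal
(5,3): no bracket -> illegal
(5,4): no bracket -> illegal
W mobility = 4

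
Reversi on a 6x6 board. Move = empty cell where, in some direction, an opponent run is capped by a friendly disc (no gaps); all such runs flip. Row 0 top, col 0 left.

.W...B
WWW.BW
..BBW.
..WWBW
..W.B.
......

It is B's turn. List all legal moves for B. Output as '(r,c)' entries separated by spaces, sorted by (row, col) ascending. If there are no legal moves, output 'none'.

(0,0): flips 1 -> legal
(0,2): flips 1 -> legal
(0,3): no bracket -> illegal
(0,4): no bracket -> illegal
(1,3): no bracket -> illegal
(2,0): no bracket -> illegal
(2,1): no bracket -> illegal
(2,5): flips 2 -> legal
(3,1): flips 2 -> legal
(4,1): flips 1 -> legal
(4,3): flips 1 -> legal
(4,5): no bracket -> illegal
(5,1): no bracket -> illegal
(5,2): flips 2 -> legal
(5,3): no bracket -> illegal

Answer: (0,0) (0,2) (2,5) (3,1) (4,1) (4,3) (5,2)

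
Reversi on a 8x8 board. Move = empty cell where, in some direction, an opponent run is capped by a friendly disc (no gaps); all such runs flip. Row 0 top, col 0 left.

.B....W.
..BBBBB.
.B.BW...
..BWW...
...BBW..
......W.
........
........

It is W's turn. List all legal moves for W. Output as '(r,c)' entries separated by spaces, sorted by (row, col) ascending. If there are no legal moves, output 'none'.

Answer: (0,2) (0,3) (0,4) (2,2) (2,6) (3,1) (4,2) (5,2) (5,3) (5,4) (5,5)

Derivation:
(0,0): no bracket -> illegal
(0,2): flips 1 -> legal
(0,3): flips 2 -> legal
(0,4): flips 1 -> legal
(0,5): no bracket -> illegal
(0,7): no bracket -> illegal
(1,0): no bracket -> illegal
(1,1): no bracket -> illegal
(1,7): no bracket -> illegal
(2,0): no bracket -> illegal
(2,2): flips 1 -> legal
(2,5): no bracket -> illegal
(2,6): flips 1 -> legal
(2,7): no bracket -> illegal
(3,0): no bracket -> illegal
(3,1): flips 1 -> legal
(3,5): no bracket -> illegal
(4,1): no bracket -> illegal
(4,2): flips 2 -> legal
(5,2): flips 1 -> legal
(5,3): flips 1 -> legal
(5,4): flips 1 -> legal
(5,5): flips 1 -> legal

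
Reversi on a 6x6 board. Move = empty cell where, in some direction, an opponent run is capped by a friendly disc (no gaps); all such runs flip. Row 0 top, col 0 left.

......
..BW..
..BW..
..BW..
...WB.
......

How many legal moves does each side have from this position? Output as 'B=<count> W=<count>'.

-- B to move --
(0,2): no bracket -> illegal
(0,3): no bracket -> illegal
(0,4): flips 1 -> legal
(1,4): flips 2 -> legal
(2,4): flips 1 -> legal
(3,4): flips 2 -> legal
(4,2): flips 1 -> legal
(5,2): no bracket -> illegal
(5,3): no bracket -> illegal
(5,4): flips 1 -> legal
B mobility = 6
-- W to move --
(0,1): flips 1 -> legal
(0,2): no bracket -> illegal
(0,3): no bracket -> illegal
(1,1): flips 2 -> legal
(2,1): flips 2 -> legal
(3,1): flips 2 -> legal
(3,4): no bracket -> illegal
(3,5): no bracket -> illegal
(4,1): flips 1 -> legal
(4,2): no bracket -> illegal
(4,5): flips 1 -> legal
(5,3): no bracket -> illegal
(5,4): no bracket -> illegal
(5,5): flips 1 -> legal
W mobility = 7

Answer: B=6 W=7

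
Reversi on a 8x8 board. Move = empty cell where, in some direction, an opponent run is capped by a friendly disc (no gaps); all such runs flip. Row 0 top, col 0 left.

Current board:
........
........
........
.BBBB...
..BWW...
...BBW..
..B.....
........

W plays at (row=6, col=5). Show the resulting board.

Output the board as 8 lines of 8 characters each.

Place W at (6,5); scan 8 dirs for brackets.
Dir NW: opp run (5,4) capped by W -> flip
Dir N: first cell 'W' (not opp) -> no flip
Dir NE: first cell '.' (not opp) -> no flip
Dir W: first cell '.' (not opp) -> no flip
Dir E: first cell '.' (not opp) -> no flip
Dir SW: first cell '.' (not opp) -> no flip
Dir S: first cell '.' (not opp) -> no flip
Dir SE: first cell '.' (not opp) -> no flip
All flips: (5,4)

Answer: ........
........
........
.BBBB...
..BWW...
...BWW..
..B..W..
........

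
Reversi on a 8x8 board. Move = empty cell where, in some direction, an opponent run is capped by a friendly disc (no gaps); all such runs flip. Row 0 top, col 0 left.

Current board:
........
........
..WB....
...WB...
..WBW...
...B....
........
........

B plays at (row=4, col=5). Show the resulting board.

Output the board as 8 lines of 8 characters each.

Answer: ........
........
..WB....
...WB...
..WBBB..
...B....
........
........

Derivation:
Place B at (4,5); scan 8 dirs for brackets.
Dir NW: first cell 'B' (not opp) -> no flip
Dir N: first cell '.' (not opp) -> no flip
Dir NE: first cell '.' (not opp) -> no flip
Dir W: opp run (4,4) capped by B -> flip
Dir E: first cell '.' (not opp) -> no flip
Dir SW: first cell '.' (not opp) -> no flip
Dir S: first cell '.' (not opp) -> no flip
Dir SE: first cell '.' (not opp) -> no flip
All flips: (4,4)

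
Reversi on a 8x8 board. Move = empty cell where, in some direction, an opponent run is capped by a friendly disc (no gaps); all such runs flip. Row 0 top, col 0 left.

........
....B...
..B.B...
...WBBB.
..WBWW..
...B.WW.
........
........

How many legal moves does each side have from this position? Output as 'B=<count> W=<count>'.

Answer: B=10 W=11

Derivation:
-- B to move --
(2,3): flips 1 -> legal
(3,1): flips 1 -> legal
(3,2): flips 1 -> legal
(4,1): flips 1 -> legal
(4,6): flips 2 -> legal
(4,7): no bracket -> illegal
(5,1): flips 2 -> legal
(5,2): no bracket -> illegal
(5,4): flips 2 -> legal
(5,7): no bracket -> illegal
(6,4): no bracket -> illegal
(6,5): flips 2 -> legal
(6,6): flips 3 -> legal
(6,7): flips 2 -> legal
B mobility = 10
-- W to move --
(0,3): no bracket -> illegal
(0,4): flips 3 -> legal
(0,5): no bracket -> illegal
(1,1): flips 1 -> legal
(1,2): no bracket -> illegal
(1,3): no bracket -> illegal
(1,5): flips 1 -> legal
(2,1): no bracket -> illegal
(2,3): flips 1 -> legal
(2,5): flips 1 -> legal
(2,6): flips 1 -> legal
(2,7): flips 1 -> legal
(3,1): no bracket -> illegal
(3,2): no bracket -> illegal
(3,7): flips 3 -> legal
(4,6): no bracket -> illegal
(4,7): no bracket -> illegal
(5,2): no bracket -> illegal
(5,4): no bracket -> illegal
(6,2): flips 1 -> legal
(6,3): flips 2 -> legal
(6,4): flips 1 -> legal
W mobility = 11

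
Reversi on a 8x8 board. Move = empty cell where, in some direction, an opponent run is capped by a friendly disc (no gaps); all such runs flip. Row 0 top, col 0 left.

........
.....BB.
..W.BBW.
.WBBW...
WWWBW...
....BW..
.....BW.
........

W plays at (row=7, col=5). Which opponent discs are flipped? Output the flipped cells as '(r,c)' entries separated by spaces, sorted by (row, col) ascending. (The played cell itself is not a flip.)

Answer: (6,5)

Derivation:
Dir NW: first cell '.' (not opp) -> no flip
Dir N: opp run (6,5) capped by W -> flip
Dir NE: first cell 'W' (not opp) -> no flip
Dir W: first cell '.' (not opp) -> no flip
Dir E: first cell '.' (not opp) -> no flip
Dir SW: edge -> no flip
Dir S: edge -> no flip
Dir SE: edge -> no flip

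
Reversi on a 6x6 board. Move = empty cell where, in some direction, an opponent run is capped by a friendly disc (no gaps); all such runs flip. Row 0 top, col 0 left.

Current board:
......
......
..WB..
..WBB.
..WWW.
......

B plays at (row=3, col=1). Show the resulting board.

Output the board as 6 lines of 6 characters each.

Place B at (3,1); scan 8 dirs for brackets.
Dir NW: first cell '.' (not opp) -> no flip
Dir N: first cell '.' (not opp) -> no flip
Dir NE: opp run (2,2), next='.' -> no flip
Dir W: first cell '.' (not opp) -> no flip
Dir E: opp run (3,2) capped by B -> flip
Dir SW: first cell '.' (not opp) -> no flip
Dir S: first cell '.' (not opp) -> no flip
Dir SE: opp run (4,2), next='.' -> no flip
All flips: (3,2)

Answer: ......
......
..WB..
.BBBB.
..WWW.
......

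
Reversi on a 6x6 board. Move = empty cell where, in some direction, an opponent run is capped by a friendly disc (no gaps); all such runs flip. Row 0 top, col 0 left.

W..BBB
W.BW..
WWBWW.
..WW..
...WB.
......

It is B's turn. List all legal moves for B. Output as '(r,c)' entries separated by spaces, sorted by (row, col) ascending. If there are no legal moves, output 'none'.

(0,1): no bracket -> illegal
(0,2): no bracket -> illegal
(1,1): no bracket -> illegal
(1,4): flips 1 -> legal
(1,5): no bracket -> illegal
(2,5): flips 2 -> legal
(3,0): flips 1 -> legal
(3,1): no bracket -> illegal
(3,4): flips 1 -> legal
(3,5): no bracket -> illegal
(4,1): no bracket -> illegal
(4,2): flips 2 -> legal
(5,2): no bracket -> illegal
(5,3): flips 4 -> legal
(5,4): no bracket -> illegal

Answer: (1,4) (2,5) (3,0) (3,4) (4,2) (5,3)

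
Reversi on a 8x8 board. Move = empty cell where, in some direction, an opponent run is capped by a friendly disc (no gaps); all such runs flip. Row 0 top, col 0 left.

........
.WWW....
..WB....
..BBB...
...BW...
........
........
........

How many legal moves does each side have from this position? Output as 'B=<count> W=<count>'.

-- B to move --
(0,0): flips 2 -> legal
(0,1): flips 1 -> legal
(0,2): flips 2 -> legal
(0,3): flips 1 -> legal
(0,4): no bracket -> illegal
(1,0): no bracket -> illegal
(1,4): no bracket -> illegal
(2,0): no bracket -> illegal
(2,1): flips 1 -> legal
(2,4): no bracket -> illegal
(3,1): no bracket -> illegal
(3,5): no bracket -> illegal
(4,5): flips 1 -> legal
(5,3): no bracket -> illegal
(5,4): flips 1 -> legal
(5,5): flips 1 -> legal
B mobility = 8
-- W to move --
(1,4): no bracket -> illegal
(2,1): no bracket -> illegal
(2,4): flips 2 -> legal
(2,5): no bracket -> illegal
(3,1): no bracket -> illegal
(3,5): no bracket -> illegal
(4,1): no bracket -> illegal
(4,2): flips 2 -> legal
(4,5): flips 2 -> legal
(5,2): no bracket -> illegal
(5,3): flips 3 -> legal
(5,4): no bracket -> illegal
W mobility = 4

Answer: B=8 W=4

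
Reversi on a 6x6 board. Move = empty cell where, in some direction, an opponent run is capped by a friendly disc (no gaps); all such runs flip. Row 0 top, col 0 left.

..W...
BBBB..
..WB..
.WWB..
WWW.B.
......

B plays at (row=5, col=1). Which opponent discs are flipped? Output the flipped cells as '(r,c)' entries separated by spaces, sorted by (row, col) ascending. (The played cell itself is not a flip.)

Dir NW: opp run (4,0), next=edge -> no flip
Dir N: opp run (4,1) (3,1), next='.' -> no flip
Dir NE: opp run (4,2) capped by B -> flip
Dir W: first cell '.' (not opp) -> no flip
Dir E: first cell '.' (not opp) -> no flip
Dir SW: edge -> no flip
Dir S: edge -> no flip
Dir SE: edge -> no flip

Answer: (4,2)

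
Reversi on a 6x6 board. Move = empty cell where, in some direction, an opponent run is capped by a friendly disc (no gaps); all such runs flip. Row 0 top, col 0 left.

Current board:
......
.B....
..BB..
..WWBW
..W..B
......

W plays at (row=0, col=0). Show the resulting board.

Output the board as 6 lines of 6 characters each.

Answer: W.....
.W....
..WB..
..WWBW
..W..B
......

Derivation:
Place W at (0,0); scan 8 dirs for brackets.
Dir NW: edge -> no flip
Dir N: edge -> no flip
Dir NE: edge -> no flip
Dir W: edge -> no flip
Dir E: first cell '.' (not opp) -> no flip
Dir SW: edge -> no flip
Dir S: first cell '.' (not opp) -> no flip
Dir SE: opp run (1,1) (2,2) capped by W -> flip
All flips: (1,1) (2,2)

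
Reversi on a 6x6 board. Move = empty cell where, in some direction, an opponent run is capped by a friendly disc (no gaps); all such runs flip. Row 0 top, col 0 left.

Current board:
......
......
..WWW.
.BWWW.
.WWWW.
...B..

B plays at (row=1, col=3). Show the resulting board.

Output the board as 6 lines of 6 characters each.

Answer: ......
...B..
..BBW.
.BWBW.
.WWBW.
...B..

Derivation:
Place B at (1,3); scan 8 dirs for brackets.
Dir NW: first cell '.' (not opp) -> no flip
Dir N: first cell '.' (not opp) -> no flip
Dir NE: first cell '.' (not opp) -> no flip
Dir W: first cell '.' (not opp) -> no flip
Dir E: first cell '.' (not opp) -> no flip
Dir SW: opp run (2,2) capped by B -> flip
Dir S: opp run (2,3) (3,3) (4,3) capped by B -> flip
Dir SE: opp run (2,4), next='.' -> no flip
All flips: (2,2) (2,3) (3,3) (4,3)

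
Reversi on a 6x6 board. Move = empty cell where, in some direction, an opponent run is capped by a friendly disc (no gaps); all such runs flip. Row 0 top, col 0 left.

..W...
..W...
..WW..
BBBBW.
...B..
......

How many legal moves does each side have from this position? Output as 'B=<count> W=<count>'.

-- B to move --
(0,1): no bracket -> illegal
(0,3): no bracket -> illegal
(1,1): flips 1 -> legal
(1,3): flips 2 -> legal
(1,4): flips 1 -> legal
(2,1): no bracket -> illegal
(2,4): no bracket -> illegal
(2,5): flips 1 -> legal
(3,5): flips 1 -> legal
(4,4): no bracket -> illegal
(4,5): no bracket -> illegal
B mobility = 5
-- W to move --
(2,0): no bracket -> illegal
(2,1): no bracket -> illegal
(2,4): no bracket -> illegal
(4,0): flips 1 -> legal
(4,1): flips 1 -> legal
(4,2): flips 1 -> legal
(4,4): flips 1 -> legal
(5,2): flips 1 -> legal
(5,3): flips 2 -> legal
(5,4): no bracket -> illegal
W mobility = 6

Answer: B=5 W=6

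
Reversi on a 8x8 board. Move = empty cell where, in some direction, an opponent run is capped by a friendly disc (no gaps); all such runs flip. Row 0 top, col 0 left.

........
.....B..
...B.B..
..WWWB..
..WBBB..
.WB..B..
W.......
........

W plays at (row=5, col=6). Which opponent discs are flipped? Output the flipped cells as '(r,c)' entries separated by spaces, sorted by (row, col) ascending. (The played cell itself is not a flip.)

Answer: (4,5)

Derivation:
Dir NW: opp run (4,5) capped by W -> flip
Dir N: first cell '.' (not opp) -> no flip
Dir NE: first cell '.' (not opp) -> no flip
Dir W: opp run (5,5), next='.' -> no flip
Dir E: first cell '.' (not opp) -> no flip
Dir SW: first cell '.' (not opp) -> no flip
Dir S: first cell '.' (not opp) -> no flip
Dir SE: first cell '.' (not opp) -> no flip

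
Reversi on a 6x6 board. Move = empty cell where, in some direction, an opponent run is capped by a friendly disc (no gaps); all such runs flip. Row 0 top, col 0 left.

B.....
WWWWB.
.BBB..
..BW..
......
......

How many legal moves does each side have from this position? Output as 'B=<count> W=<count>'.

-- B to move --
(0,1): flips 2 -> legal
(0,2): flips 1 -> legal
(0,3): flips 2 -> legal
(0,4): flips 1 -> legal
(2,0): flips 1 -> legal
(2,4): no bracket -> illegal
(3,4): flips 1 -> legal
(4,2): no bracket -> illegal
(4,3): flips 1 -> legal
(4,4): flips 1 -> legal
B mobility = 8
-- W to move --
(0,1): no bracket -> illegal
(0,3): no bracket -> illegal
(0,4): no bracket -> illegal
(0,5): no bracket -> illegal
(1,5): flips 1 -> legal
(2,0): no bracket -> illegal
(2,4): no bracket -> illegal
(2,5): no bracket -> illegal
(3,0): flips 1 -> legal
(3,1): flips 3 -> legal
(3,4): flips 1 -> legal
(4,1): no bracket -> illegal
(4,2): flips 2 -> legal
(4,3): flips 2 -> legal
W mobility = 6

Answer: B=8 W=6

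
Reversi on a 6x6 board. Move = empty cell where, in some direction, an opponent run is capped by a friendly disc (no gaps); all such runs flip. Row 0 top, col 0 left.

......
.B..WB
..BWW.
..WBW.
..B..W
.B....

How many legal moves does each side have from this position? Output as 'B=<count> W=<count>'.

Answer: B=4 W=4

Derivation:
-- B to move --
(0,3): no bracket -> illegal
(0,4): no bracket -> illegal
(0,5): no bracket -> illegal
(1,2): no bracket -> illegal
(1,3): flips 2 -> legal
(2,1): no bracket -> illegal
(2,5): flips 2 -> legal
(3,1): flips 1 -> legal
(3,5): flips 1 -> legal
(4,1): no bracket -> illegal
(4,3): no bracket -> illegal
(4,4): no bracket -> illegal
(5,4): no bracket -> illegal
(5,5): no bracket -> illegal
B mobility = 4
-- W to move --
(0,0): no bracket -> illegal
(0,1): no bracket -> illegal
(0,2): no bracket -> illegal
(0,4): no bracket -> illegal
(0,5): no bracket -> illegal
(1,0): no bracket -> illegal
(1,2): flips 1 -> legal
(1,3): no bracket -> illegal
(2,0): no bracket -> illegal
(2,1): flips 1 -> legal
(2,5): no bracket -> illegal
(3,1): no bracket -> illegal
(4,0): no bracket -> illegal
(4,1): no bracket -> illegal
(4,3): flips 1 -> legal
(4,4): no bracket -> illegal
(5,0): no bracket -> illegal
(5,2): flips 1 -> legal
(5,3): no bracket -> illegal
W mobility = 4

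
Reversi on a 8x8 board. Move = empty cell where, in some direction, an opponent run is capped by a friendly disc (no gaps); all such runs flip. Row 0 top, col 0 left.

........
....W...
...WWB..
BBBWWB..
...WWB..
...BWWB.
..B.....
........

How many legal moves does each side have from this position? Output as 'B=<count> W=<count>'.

-- B to move --
(0,3): flips 1 -> legal
(0,4): no bracket -> illegal
(0,5): flips 2 -> legal
(1,2): flips 2 -> legal
(1,3): flips 4 -> legal
(1,5): no bracket -> illegal
(2,2): flips 2 -> legal
(4,2): flips 2 -> legal
(4,6): no bracket -> illegal
(5,2): flips 2 -> legal
(6,3): flips 1 -> legal
(6,4): no bracket -> illegal
(6,5): flips 3 -> legal
(6,6): no bracket -> illegal
B mobility = 9
-- W to move --
(1,5): flips 3 -> legal
(1,6): flips 1 -> legal
(2,0): no bracket -> illegal
(2,1): flips 1 -> legal
(2,2): no bracket -> illegal
(2,6): flips 2 -> legal
(3,6): flips 3 -> legal
(4,0): no bracket -> illegal
(4,1): flips 1 -> legal
(4,2): no bracket -> illegal
(4,6): flips 2 -> legal
(4,7): no bracket -> illegal
(5,1): no bracket -> illegal
(5,2): flips 1 -> legal
(5,7): flips 1 -> legal
(6,1): no bracket -> illegal
(6,3): flips 1 -> legal
(6,4): no bracket -> illegal
(6,5): no bracket -> illegal
(6,6): no bracket -> illegal
(6,7): flips 2 -> legal
(7,1): flips 2 -> legal
(7,2): no bracket -> illegal
(7,3): no bracket -> illegal
W mobility = 12

Answer: B=9 W=12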